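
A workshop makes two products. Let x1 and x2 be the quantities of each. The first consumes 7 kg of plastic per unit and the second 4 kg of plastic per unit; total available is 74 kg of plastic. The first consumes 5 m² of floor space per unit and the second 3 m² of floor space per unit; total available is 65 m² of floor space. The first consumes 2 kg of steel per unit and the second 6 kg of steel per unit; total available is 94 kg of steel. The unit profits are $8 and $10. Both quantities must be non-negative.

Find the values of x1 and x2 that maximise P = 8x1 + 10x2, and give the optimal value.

Corner points and P = 8x1 + 10x2:
  (0, 0) → P = 0
  (0, 47/3) → P = 470/3
  (74/7, 0) → P = 592/7
  (2, 15) → P = 166

At the optimal vertex, 7x1 + 4x2 = 74 and 2x1 + 6x2 = 94.
Solving simultaneously gives x1 = 2, x2 = 15.

x1 = 2, x2 = 15, maximum P = 166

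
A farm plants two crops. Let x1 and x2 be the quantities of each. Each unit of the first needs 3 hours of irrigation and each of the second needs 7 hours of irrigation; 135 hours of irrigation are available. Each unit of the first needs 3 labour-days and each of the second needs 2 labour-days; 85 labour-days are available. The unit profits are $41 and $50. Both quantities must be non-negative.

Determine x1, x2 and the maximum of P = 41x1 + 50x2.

Vertices and P = 41x1 + 50x2:
  (0, 0) → P = 0
  (0, 135/7) → P = 6750/7
  (85/3, 0) → P = 3485/3
  (65/3, 10) → P = 4165/3

The binding constraints are 3x1 + 7x2 = 135 and 3x1 + 2x2 = 85.
Solving simultaneously gives x1 = 65/3, x2 = 10.

x1 = 65/3, x2 = 10, maximum P = 4165/3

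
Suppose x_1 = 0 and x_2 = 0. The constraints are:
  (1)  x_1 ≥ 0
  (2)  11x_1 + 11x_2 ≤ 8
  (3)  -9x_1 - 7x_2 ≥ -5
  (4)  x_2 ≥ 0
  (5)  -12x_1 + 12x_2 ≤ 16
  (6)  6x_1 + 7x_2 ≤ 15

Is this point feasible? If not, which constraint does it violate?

feasible

(1): 0 ≥ 0 ✓
(2): 0 ≤ 8 ✓
(3): 0 ≥ -5 ✓
(4): 0 ≥ 0 ✓
(5): 0 ≤ 16 ✓
(6): 0 ≤ 15 ✓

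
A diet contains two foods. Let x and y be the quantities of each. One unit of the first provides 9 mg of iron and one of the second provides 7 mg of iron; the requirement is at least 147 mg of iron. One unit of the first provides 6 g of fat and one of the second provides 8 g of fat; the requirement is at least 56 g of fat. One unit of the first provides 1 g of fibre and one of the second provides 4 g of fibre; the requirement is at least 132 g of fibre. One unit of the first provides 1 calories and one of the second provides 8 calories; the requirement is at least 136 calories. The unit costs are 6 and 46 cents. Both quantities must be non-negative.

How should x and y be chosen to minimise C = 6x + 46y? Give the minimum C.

Vertices and C = 6x + 46y:
  (0, 33) → C = 1518
  (136, 0) → C = 816
  (128, 1) → C = 814
The feasible region is unbounded (it extends along (0, 1), (1, 0)), but C strictly increases along every unbounded feasible direction, so there is no improving ray and the minimum is attained at a vertex.

At the optimal vertex, x + 4y = 132 and x + 8y = 136.
Solving simultaneously gives x = 128, y = 1.

x = 128, y = 1, minimum C = 814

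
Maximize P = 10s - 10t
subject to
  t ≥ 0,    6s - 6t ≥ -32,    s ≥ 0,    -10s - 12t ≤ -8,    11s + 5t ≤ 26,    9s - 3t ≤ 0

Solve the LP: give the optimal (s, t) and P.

Feasible corners and P = 10s - 10t:
  (0, 2/3) → P = -20/3
  (0, 26/5) → P = -52
  (4/23, 12/23) → P = -80/23
  (1, 3) → P = -20

At the optimal vertex, -10s - 12t = -8 and 9s - 3t = 0.
Solving simultaneously gives s = 4/23, t = 12/23.

s = 4/23, t = 12/23, maximum P = -80/23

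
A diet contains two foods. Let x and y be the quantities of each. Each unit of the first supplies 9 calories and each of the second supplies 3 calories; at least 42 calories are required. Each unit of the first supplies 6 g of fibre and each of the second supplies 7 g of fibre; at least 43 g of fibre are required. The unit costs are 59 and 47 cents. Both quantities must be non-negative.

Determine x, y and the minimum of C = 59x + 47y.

x = 11/3, y = 3, minimum C = 1072/3

Vertices and C = 59x + 47y:
  (0, 14) → C = 658
  (43/6, 0) → C = 2537/6
  (11/3, 3) → C = 1072/3
The feasible region is unbounded (it extends along (0, 1), (1, 0)), but C strictly increases along every unbounded feasible direction, so there is no improving ray and the minimum is attained at a vertex.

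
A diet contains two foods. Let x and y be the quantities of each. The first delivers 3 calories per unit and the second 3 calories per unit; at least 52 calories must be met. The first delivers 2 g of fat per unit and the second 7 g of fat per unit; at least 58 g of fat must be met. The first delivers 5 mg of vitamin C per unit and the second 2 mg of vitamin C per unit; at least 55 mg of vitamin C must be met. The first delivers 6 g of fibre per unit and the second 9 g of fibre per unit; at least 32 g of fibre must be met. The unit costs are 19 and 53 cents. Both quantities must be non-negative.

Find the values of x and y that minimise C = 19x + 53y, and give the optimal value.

x = 38/3, y = 14/3, minimum C = 488

Extreme points and C = 19x + 53y:
  (0, 55/2) → C = 2915/2
  (29, 0) → C = 551
  (38/3, 14/3) → C = 488
  (61/9, 95/9) → C = 6194/9
The feasible region is unbounded (it extends along (0, 1), (1, 0)), but C strictly increases along every unbounded feasible direction, so there is no improving ray and the minimum is attained at a vertex.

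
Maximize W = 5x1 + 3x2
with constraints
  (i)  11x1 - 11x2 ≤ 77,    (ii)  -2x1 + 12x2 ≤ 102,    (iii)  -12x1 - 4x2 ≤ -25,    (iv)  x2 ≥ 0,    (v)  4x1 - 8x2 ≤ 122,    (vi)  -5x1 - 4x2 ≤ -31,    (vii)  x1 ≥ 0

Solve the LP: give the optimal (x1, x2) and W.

Corner points and W = 5x1 + 3x2:
  (93/5, 58/5) → W = 639/5
  (7, 0) → W = 35
  (0, 17/2) → W = 51/2
  (31/5, 0) → W = 31
  (0, 31/4) → W = 93/4

x1 = 93/5, x2 = 58/5, maximum W = 639/5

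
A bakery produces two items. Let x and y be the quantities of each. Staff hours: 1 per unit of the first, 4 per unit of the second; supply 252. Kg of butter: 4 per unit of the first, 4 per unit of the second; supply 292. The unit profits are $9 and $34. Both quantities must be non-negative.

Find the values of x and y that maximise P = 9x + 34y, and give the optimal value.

Feasible corners and P = 9x + 34y:
  (0, 0) → P = 0
  (0, 63) → P = 2142
  (73, 0) → P = 657
  (40/3, 179/3) → P = 6446/3

The optimum lies where x + 4y = 252 and 4x + 4y = 292.
Solving simultaneously gives x = 40/3, y = 179/3.

x = 40/3, y = 179/3, maximum P = 6446/3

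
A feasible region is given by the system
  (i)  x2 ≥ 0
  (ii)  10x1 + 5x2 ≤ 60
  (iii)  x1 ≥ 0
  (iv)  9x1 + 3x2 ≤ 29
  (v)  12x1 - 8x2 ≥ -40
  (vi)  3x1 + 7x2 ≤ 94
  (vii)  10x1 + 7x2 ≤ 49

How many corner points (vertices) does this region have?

5

Pairwise boundary intersections that survive every other constraint:
  (0, 0)
  (29/9, 0)
  (0, 5)
  (56/33, 151/33)
  (28/41, 247/41)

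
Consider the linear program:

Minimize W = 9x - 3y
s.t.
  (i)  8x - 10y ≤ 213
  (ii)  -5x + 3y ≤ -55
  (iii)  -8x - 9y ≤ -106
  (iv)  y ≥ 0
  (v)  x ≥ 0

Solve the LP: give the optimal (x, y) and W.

Feasible corners and W = 9x - 3y:
  (213/8, 0) → W = 1917/8
  (271/23, 30/23) → W = 2349/23
  (53/4, 0) → W = 477/4
The feasible region is unbounded (it extends along (5, 4), (3, 5)), but W strictly increases along every unbounded feasible direction, so there is no improving ray and the minimum is attained at a vertex.

x = 271/23, y = 30/23, minimum W = 2349/23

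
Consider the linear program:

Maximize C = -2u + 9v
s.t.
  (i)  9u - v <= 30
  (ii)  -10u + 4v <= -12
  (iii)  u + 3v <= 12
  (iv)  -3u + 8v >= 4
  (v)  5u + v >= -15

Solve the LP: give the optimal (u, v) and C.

u = 42/17, v = 54/17, maximum C = 402/17

The optimum lies where -10u + 4v = -12 and u + 3v = 12.
Solving simultaneously gives u = 42/17, v = 54/17.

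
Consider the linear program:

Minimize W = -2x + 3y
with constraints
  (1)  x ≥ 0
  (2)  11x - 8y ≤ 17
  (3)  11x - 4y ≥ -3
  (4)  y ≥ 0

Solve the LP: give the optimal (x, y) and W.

x = 17/11, y = 0, minimum W = -34/11

Feasible corners and W = -2x + 3y:
  (0, 3/4) → W = 9/4
  (0, 0) → W = 0
  (17/11, 0) → W = -34/11
The feasible region is unbounded (it extends along (4, 11), (8, 11)), but W strictly increases along every unbounded feasible direction, so there is no improving ray and the minimum is attained at a vertex.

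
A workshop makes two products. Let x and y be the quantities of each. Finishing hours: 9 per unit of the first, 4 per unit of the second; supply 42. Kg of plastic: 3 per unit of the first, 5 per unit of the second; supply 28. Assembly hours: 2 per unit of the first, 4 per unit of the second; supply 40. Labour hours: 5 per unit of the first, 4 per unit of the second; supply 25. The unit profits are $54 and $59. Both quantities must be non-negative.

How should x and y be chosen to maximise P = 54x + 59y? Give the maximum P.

The binding constraints are 3x + 5y = 28 and 5x + 4y = 25.
Solving simultaneously gives x = 1, y = 5.

x = 1, y = 5, maximum P = 349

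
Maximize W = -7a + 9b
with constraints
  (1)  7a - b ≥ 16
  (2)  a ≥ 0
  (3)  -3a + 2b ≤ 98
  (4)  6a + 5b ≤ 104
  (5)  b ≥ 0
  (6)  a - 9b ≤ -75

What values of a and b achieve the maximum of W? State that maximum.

Corner points and W = -7a + 9b:
  (184/41, 632/41) → W = 4400/41
  (219/62, 541/62) → W = 1668/31
  (561/59, 554/59) → W = 1059/59

a = 184/41, b = 632/41, maximum W = 4400/41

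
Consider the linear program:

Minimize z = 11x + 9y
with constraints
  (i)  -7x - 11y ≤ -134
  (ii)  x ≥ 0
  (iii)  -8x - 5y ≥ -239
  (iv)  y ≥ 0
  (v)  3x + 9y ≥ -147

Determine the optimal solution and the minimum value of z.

Corner points and z = 11x + 9y:
  (0, 134/11) → z = 1206/11
  (134/7, 0) → z = 1474/7
  (0, 239/5) → z = 2151/5
  (239/8, 0) → z = 2629/8

x = 0, y = 134/11, minimum z = 1206/11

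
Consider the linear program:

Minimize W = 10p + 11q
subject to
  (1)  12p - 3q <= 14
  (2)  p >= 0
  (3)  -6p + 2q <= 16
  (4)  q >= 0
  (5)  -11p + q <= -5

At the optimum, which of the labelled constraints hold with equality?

(4) and (5)

Extreme points and W = 10p + 11q:
  (38/3, 46) → W = 1898/3
  (7/6, 0) → W = 35/3
  (13/8, 103/8) → W = 1263/8
  (5/11, 0) → W = 50/11

The minimum is at (5/11, 0). Substituting into each constraint, equality holds for (4) and (5); the remaining constraints have slack.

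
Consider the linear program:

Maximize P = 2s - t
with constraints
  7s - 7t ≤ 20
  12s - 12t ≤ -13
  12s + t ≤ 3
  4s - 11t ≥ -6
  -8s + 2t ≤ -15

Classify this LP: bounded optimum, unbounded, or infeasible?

infeasible

The boundaries 12s - 12t = -13 and 4s - 11t = -6 meet at (-71/84, 5/21), but that point violates -8s + 2t ≤ -15. Every candidate vertex is excluded by some other constraint, so the feasible region is empty.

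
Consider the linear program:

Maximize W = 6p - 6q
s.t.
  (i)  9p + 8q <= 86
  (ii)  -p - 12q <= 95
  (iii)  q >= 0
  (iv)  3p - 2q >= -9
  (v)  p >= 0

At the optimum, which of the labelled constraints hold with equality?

Extreme points and W = 6p - 6q:
  (86/9, 0) → W = 172/3
  (50/21, 113/14) → W = -239/7
  (0, 0) → W = 0
  (0, 9/2) → W = -27

The maximum is at (86/9, 0). Substituting into each constraint, equality holds for (i) and (iii); the remaining constraints have slack.

(i) and (iii)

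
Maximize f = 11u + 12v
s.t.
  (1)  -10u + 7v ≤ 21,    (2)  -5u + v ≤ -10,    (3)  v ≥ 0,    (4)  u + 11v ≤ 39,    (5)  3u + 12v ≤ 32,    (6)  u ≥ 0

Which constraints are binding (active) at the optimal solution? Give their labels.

(3) and (5)

Extreme points and f = 11u + 12v:
  (2, 0) → f = 22
  (152/63, 130/63) → f = 3232/63
  (32/3, 0) → f = 352/3

The maximum is at (32/3, 0). Substituting into each constraint, equality holds for (3) and (5); the remaining constraints have slack.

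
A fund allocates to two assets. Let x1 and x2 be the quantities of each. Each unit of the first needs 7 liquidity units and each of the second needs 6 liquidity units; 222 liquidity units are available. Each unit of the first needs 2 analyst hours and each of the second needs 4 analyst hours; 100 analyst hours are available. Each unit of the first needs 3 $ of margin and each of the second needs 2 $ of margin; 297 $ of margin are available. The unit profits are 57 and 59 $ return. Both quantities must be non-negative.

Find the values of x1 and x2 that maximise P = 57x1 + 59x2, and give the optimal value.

x1 = 18, x2 = 16, maximum P = 1970

Corner points and P = 57x1 + 59x2:
  (0, 0) → P = 0
  (0, 25) → P = 1475
  (222/7, 0) → P = 12654/7
  (18, 16) → P = 1970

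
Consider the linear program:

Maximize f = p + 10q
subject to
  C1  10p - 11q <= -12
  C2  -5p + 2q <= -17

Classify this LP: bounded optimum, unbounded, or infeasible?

From the feasible point (211/35, 46/7), moving in the direction (2, 5) keeps every constraint satisfied while f increases without bound.

unbounded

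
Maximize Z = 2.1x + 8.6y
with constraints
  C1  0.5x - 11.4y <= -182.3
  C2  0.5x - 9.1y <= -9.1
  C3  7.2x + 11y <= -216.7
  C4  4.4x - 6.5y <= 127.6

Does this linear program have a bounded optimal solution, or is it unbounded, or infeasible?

From the feasible point (-223784/4379, 120421/8758), moving in the direction (-11, 7.2) keeps every constraint satisfied while Z increases without bound.

unbounded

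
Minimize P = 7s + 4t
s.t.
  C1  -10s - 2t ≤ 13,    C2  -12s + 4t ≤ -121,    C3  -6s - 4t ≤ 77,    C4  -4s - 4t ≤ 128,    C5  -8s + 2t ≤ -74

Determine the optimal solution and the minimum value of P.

s = 51/14, t = -173/7, minimum P = -1027/14

Corner points and P = 7s + 4t:
  (51/14, -173/7) → P = -1027/14
  (61/18, -211/9) → P = -1261/18
  (27/4, -10) → P = 29/4
  (51/2, -115/2) → P = -103/2
The feasible region is unbounded (it extends along (1, 3), (1, -1)), but P strictly increases along every unbounded feasible direction, so there is no improving ray and the minimum is attained at a vertex.

At the optimal vertex, -10s - 2t = 13 and -6s - 4t = 77.
Solving simultaneously gives s = 51/14, t = -173/7.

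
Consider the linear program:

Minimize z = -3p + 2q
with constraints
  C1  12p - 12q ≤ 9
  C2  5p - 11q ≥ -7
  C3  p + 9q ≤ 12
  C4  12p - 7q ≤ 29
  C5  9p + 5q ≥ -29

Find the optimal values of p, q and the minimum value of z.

Extreme points and z = -3p + 2q:
  (15/8, 9/8) → z = -27/8
  (-101/56, -143/56) → z = 17/56
  (69/56, 67/56) → z = -73/56
  (-177/62, -41/62) → z = 449/62

p = 15/8, q = 9/8, minimum z = -27/8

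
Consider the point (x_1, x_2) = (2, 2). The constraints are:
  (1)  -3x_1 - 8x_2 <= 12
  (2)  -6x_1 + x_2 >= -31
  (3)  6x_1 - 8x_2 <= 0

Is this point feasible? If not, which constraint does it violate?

feasible

(1): -22 ≤ 12 ✓
(2): -10 ≥ -31 ✓
(3): -4 ≤ 0 ✓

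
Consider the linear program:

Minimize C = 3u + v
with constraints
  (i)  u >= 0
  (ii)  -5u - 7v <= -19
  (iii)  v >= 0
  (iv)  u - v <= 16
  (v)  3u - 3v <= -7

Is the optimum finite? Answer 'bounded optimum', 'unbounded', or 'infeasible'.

bounded optimum

Vertices and C = 3u + v:
  (0, 19/7) → C = 19/7
  (2/9, 23/9) → C = 29/9
The feasible region has finitely many vertices and no improving ray; the minimum is 19/7 at (0, 19/7).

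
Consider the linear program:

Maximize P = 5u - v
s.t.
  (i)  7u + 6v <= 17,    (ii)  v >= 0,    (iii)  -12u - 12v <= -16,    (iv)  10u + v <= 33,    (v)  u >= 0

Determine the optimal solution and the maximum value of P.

Extreme points and P = 5u - v:
  (17/7, 0) → P = 85/7
  (0, 17/6) → P = -17/6
  (4/3, 0) → P = 20/3
  (0, 4/3) → P = -4/3

The optimum lies where 7u + 6v = 17 and v = 0.
Solving simultaneously gives u = 17/7, v = 0.

u = 17/7, v = 0, maximum P = 85/7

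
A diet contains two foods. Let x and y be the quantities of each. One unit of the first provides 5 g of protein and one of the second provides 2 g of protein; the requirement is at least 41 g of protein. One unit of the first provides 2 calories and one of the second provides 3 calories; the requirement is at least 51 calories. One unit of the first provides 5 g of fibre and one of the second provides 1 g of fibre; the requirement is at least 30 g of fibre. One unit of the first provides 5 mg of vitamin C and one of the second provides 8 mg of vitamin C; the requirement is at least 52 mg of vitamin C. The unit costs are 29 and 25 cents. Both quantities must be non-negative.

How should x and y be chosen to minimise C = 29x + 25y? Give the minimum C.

Extreme points and C = 29x + 25y:
  (0, 30) → C = 750
  (51/2, 0) → C = 1479/2
  (3, 15) → C = 462
The feasible region is unbounded (it extends along (0, 1), (1, 0)), but C strictly increases along every unbounded feasible direction, so there is no improving ray and the minimum is attained at a vertex.

x = 3, y = 15, minimum C = 462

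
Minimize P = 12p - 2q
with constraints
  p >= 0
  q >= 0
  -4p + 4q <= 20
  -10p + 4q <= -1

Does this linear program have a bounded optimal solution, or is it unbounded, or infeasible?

Extreme points and P = 12p - 2q:
  (1/10, 0) → P = 6/5
  (7/2, 17/2) → P = 25
The feasible region has finitely many vertices and no improving ray; the minimum is 6/5 at (1/10, 0).

bounded optimum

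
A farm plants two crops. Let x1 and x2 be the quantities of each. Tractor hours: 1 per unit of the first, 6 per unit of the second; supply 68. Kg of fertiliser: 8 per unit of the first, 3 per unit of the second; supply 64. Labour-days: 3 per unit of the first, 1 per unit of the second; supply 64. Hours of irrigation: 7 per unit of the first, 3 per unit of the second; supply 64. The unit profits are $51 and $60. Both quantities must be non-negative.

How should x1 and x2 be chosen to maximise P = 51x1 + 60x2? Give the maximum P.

Extreme points and P = 51x1 + 60x2:
  (0, 0) → P = 0
  (0, 34/3) → P = 680
  (8, 0) → P = 408
  (4, 32/3) → P = 844

The optimum lies where x1 + 6x2 = 68 and 8x1 + 3x2 = 64.
Solving simultaneously gives x1 = 4, x2 = 32/3.

x1 = 4, x2 = 32/3, maximum P = 844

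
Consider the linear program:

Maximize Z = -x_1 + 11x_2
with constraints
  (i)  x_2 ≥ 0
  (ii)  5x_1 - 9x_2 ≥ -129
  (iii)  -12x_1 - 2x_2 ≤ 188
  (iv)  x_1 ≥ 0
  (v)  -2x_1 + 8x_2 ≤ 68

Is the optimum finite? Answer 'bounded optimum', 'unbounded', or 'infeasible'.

From the feasible point (0, 0), moving in the direction (8, 2) keeps every constraint satisfied while Z increases without bound.

unbounded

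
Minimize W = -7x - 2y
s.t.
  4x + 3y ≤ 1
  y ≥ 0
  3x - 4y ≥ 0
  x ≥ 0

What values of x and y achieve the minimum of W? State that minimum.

x = 1/4, y = 0, minimum W = -7/4

Corner points and W = -7x - 2y:
  (1/4, 0) → W = -7/4
  (4/25, 3/25) → W = -34/25
  (0, 0) → W = 0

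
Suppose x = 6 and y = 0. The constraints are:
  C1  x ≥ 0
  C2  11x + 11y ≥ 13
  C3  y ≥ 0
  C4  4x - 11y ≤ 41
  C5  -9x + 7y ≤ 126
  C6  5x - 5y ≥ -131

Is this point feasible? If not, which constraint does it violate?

C1: 6 ≥ 0 ✓
C2: 66 ≥ 13 ✓
C3: 0 ≥ 0 ✓
C4: 24 ≤ 41 ✓
C5: -54 ≤ 126 ✓
C6: 30 ≥ -131 ✓

feasible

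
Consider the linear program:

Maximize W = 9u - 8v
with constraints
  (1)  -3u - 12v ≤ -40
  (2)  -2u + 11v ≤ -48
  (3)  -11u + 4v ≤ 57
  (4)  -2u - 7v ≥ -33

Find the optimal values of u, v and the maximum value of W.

u = 116/3, v = -19/3, maximum W = 1196/3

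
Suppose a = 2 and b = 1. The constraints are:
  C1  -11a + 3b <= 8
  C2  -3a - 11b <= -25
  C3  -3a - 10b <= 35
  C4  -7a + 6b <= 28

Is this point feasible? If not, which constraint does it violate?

not feasible — violates C2

Constraint C2: -3a - 11b = -17, which is not ≤ -25. All other constraints are satisfied.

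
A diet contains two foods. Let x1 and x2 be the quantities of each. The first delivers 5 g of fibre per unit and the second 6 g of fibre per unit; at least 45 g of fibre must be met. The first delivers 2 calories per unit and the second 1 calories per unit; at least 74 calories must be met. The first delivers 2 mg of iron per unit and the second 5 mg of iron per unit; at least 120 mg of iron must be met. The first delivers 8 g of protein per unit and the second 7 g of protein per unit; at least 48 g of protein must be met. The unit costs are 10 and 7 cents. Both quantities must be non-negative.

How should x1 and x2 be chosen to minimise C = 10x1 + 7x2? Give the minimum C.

x1 = 125/4, x2 = 23/2, minimum C = 393

Vertices and C = 10x1 + 7x2:
  (0, 74) → C = 518
  (60, 0) → C = 600
  (125/4, 23/2) → C = 393
The feasible region is unbounded (it extends along (0, 1), (1, 0)), but C strictly increases along every unbounded feasible direction, so there is no improving ray and the minimum is attained at a vertex.

The optimum lies where 2x1 + x2 = 74 and 2x1 + 5x2 = 120.
Solving simultaneously gives x1 = 125/4, x2 = 23/2.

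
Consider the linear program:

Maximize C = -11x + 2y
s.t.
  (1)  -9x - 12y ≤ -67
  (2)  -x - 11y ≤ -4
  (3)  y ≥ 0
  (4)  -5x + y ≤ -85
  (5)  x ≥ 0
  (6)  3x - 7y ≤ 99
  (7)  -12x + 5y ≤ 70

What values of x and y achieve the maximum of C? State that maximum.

Vertices and C = -11x + 2y:
  (17, 0) → C = -187
  (33, 0) → C = -363
  (495/13, 1370/13) → C = -2705/13
The feasible region is unbounded (it extends along (7, 3), (5, 12)), but C strictly decreases along every unbounded feasible direction, so there is no improving ray and the maximum is attained at a vertex.

The binding constraints are y = 0 and -5x + y = -85.
Solving simultaneously gives x = 17, y = 0.

x = 17, y = 0, maximum C = -187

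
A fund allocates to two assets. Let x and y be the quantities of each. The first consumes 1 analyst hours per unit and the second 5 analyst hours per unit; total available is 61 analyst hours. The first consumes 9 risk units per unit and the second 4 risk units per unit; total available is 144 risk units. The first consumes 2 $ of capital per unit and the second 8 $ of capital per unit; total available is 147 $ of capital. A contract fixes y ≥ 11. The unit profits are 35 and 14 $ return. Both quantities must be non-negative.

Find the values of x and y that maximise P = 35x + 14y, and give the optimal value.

x = 6, y = 11, maximum P = 364

Feasible corners and P = 35x + 14y:
  (0, 61/5) → P = 854/5
  (0, 11) → P = 154
  (6, 11) → P = 364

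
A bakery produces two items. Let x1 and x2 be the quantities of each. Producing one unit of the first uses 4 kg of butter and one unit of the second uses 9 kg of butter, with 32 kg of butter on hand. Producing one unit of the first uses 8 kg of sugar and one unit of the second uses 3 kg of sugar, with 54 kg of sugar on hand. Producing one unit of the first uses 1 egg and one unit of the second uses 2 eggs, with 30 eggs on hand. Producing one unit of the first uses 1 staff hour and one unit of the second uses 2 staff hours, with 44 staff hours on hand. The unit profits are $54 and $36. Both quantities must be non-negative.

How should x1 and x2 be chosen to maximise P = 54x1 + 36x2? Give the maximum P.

Extreme points and P = 54x1 + 36x2:
  (0, 0) → P = 0
  (0, 32/9) → P = 128
  (27/4, 0) → P = 729/2
  (13/2, 2/3) → P = 375

x1 = 13/2, x2 = 2/3, maximum P = 375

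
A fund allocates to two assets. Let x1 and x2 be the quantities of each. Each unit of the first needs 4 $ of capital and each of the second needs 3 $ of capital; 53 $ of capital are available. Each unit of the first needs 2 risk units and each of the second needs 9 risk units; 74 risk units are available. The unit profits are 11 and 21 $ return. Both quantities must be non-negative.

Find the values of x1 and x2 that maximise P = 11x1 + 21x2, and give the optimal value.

Vertices and P = 11x1 + 21x2:
  (0, 0) → P = 0
  (0, 74/9) → P = 518/3
  (53/4, 0) → P = 583/4
  (17/2, 19/3) → P = 453/2

x1 = 17/2, x2 = 19/3, maximum P = 453/2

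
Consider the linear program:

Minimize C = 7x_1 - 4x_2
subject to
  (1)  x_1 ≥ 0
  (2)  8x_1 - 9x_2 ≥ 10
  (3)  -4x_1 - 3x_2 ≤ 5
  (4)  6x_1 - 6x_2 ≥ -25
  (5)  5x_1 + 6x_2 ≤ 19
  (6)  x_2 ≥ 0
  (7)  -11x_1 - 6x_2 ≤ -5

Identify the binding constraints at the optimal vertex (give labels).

Vertices and C = 7x_1 - 4x_2:
  (77/31, 34/31) → C = 13
  (5/4, 0) → C = 35/4
  (19/5, 0) → C = 133/5

The minimum is at (5/4, 0). Substituting into each constraint, equality holds for (2) and (6); the remaining constraints have slack.

(2) and (6)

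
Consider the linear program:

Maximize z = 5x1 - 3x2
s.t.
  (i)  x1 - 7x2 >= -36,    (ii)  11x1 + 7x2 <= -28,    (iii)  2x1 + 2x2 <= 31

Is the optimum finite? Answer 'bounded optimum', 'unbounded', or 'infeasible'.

unbounded

From the feasible point (-16/3, 92/21), moving in the direction (7, -11) keeps every constraint satisfied while z increases without bound.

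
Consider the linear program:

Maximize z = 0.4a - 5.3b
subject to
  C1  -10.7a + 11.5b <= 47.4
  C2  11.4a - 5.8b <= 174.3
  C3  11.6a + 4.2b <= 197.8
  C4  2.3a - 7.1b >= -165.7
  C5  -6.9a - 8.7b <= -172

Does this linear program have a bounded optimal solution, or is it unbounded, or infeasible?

bounded optimum

Corner points and z = 0.4a - 5.3b:
  (103781/8917, 133315/8917) → z = -6650571/89170
  (78281/8622, 108373/8622) → z = -120681/1916
  (16641/1199, 31519/3597) → z = -294163/7194
The feasible region has finitely many vertices and no improving ray; the maximum is -294163/7194 at (16641/1199, 31519/3597).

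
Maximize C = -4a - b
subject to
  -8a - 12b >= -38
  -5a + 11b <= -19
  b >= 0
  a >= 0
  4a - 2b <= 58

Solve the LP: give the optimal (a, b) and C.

Feasible corners and C = -4a - b:
  (323/74, 19/74) → C = -1311/74
  (19/4, 0) → C = -19
  (19/5, 0) → C = -76/5

The optimum lies where -5a + 11b = -19 and b = 0.
Solving simultaneously gives a = 19/5, b = 0.

a = 19/5, b = 0, maximum C = -76/5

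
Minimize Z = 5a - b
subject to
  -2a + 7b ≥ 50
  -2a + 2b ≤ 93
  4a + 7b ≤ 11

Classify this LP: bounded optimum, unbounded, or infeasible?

Corner points and Z = 5a - b:
  (-551/10, -43/5) → Z = -2669/10
  (-13/2, 37/7) → Z = -529/14
  (-629/22, 197/11) → Z = -3539/22
The feasible region has finitely many vertices and no improving ray; the minimum is -2669/10 at (-551/10, -43/5).

bounded optimum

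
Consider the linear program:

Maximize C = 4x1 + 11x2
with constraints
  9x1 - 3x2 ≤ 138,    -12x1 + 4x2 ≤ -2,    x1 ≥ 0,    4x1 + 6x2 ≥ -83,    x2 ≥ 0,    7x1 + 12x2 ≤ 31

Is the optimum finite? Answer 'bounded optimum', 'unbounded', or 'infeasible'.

bounded optimum

Feasible corners and C = 4x1 + 11x2:
  (1/6, 0) → C = 2/3
  (37/43, 179/86) → C = 2265/86
  (31/7, 0) → C = 124/7
The feasible region has finitely many vertices and no improving ray; the maximum is 2265/86 at (37/43, 179/86).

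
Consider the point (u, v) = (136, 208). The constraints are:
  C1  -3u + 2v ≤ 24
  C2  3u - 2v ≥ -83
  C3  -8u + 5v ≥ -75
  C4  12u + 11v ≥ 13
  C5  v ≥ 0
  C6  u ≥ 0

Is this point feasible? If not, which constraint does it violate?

feasible

C1: 8 ≤ 24 ✓
C2: -8 ≥ -83 ✓
C3: -48 ≥ -75 ✓
C4: 3920 ≥ 13 ✓
C5: 208 ≥ 0 ✓
C6: 136 ≥ 0 ✓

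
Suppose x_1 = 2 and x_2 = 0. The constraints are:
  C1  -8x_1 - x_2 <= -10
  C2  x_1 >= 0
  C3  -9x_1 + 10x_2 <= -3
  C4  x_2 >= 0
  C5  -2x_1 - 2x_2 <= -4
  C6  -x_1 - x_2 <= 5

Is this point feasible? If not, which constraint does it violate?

C1: -16 ≤ -10 ✓
C2: 2 ≥ 0 ✓
C3: -18 ≤ -3 ✓
C4: 0 ≥ 0 ✓
C5: -4 ≤ -4 ✓
C6: -2 ≤ 5 ✓

feasible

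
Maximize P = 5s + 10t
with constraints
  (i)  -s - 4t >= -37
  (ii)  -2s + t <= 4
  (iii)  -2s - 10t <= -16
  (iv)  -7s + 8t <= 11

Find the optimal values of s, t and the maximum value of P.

s = 153, t = -29, maximum P = 475

Extreme points and P = 5s + 10t:
  (153, -29) → P = 475
  (7, 15/2) → P = 110
  (9/43, 67/43) → P = 715/43

The optimum lies where -s - 4t = -37 and -2s - 10t = -16.
Solving simultaneously gives s = 153, t = -29.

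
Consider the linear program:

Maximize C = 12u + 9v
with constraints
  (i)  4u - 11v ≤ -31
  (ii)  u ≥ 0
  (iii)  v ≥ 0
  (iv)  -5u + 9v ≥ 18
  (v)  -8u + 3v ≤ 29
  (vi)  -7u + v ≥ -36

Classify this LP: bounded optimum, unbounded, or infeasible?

bounded optimum

Feasible corners and C = 12u + 9v:
  (0, 31/11) → C = 279/11
  (81/19, 83/19) → C = 1719/19
  (0, 29/3) → C = 87
  (171/29, 153/29) → C = 3429/29
  (137/13, 491/13) → C = 6063/13
The feasible region has finitely many vertices and no improving ray; the maximum is 6063/13 at (137/13, 491/13).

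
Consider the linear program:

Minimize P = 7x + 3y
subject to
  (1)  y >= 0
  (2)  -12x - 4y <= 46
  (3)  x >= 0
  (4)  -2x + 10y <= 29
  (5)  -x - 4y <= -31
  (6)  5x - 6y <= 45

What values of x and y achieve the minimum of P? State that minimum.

Vertices and P = 7x + 3y:
  (97/9, 91/18) → P = 1631/18
  (312/19, 235/38) → P = 267/2
  (183/13, 55/13) → P = 1446/13

The binding constraints are -2x + 10y = 29 and -x - 4y = -31.
Solving simultaneously gives x = 97/9, y = 91/18.

x = 97/9, y = 91/18, minimum P = 1631/18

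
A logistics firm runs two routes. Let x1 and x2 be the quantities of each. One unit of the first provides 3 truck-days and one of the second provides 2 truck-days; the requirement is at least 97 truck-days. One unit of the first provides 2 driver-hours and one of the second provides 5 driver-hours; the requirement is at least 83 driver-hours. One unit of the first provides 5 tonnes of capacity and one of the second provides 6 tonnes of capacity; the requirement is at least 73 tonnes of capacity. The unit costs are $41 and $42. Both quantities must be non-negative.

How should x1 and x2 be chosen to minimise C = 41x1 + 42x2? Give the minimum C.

Vertices and C = 41x1 + 42x2:
  (0, 97/2) → C = 2037
  (83/2, 0) → C = 3403/2
  (29, 5) → C = 1399
The feasible region is unbounded (it extends along (0, 1), (1, 0)), but C strictly increases along every unbounded feasible direction, so there is no improving ray and the minimum is attained at a vertex.

The binding constraints are 3x1 + 2x2 = 97 and 2x1 + 5x2 = 83.
Solving simultaneously gives x1 = 29, x2 = 5.

x1 = 29, x2 = 5, minimum C = 1399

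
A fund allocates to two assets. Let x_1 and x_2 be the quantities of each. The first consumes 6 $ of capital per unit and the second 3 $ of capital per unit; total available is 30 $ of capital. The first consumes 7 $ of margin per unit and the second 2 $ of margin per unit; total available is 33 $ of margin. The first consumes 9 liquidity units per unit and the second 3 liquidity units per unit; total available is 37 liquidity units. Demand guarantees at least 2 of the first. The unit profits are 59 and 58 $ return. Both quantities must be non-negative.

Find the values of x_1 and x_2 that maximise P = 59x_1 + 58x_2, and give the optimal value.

Vertices and P = 59x_1 + 58x_2:
  (37/9, 0) → P = 2183/9
  (2, 0) → P = 118
  (7/3, 16/3) → P = 447
  (2, 6) → P = 466

The binding constraints are 6x_1 + 3x_2 = 30 and x_1 = 2.
Solving simultaneously gives x_1 = 2, x_2 = 6.

x_1 = 2, x_2 = 6, maximum P = 466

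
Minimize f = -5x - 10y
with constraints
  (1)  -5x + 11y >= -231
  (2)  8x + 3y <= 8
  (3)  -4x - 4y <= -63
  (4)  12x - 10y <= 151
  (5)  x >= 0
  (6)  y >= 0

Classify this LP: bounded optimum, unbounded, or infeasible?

infeasible

The boundaries 8x + 3y = 8 and -4x - 4y = -63 meet at (-157/20, 118/5), but that point violates x ≥ 0. Every candidate vertex is excluded by some other constraint, so the feasible region is empty.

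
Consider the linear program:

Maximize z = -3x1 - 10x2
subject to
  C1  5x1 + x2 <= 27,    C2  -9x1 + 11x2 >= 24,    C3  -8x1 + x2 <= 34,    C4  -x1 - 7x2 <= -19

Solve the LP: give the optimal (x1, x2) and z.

Feasible corners and z = -3x1 - 10x2:
  (273/64, 363/64) → z = -4449/64
  (-7/13, 386/13) → z = -3839/13
  (41/74, 195/74) → z = -2073/74
  (-73/19, 62/19) → z = -401/19

x1 = -73/19, x2 = 62/19, maximum z = -401/19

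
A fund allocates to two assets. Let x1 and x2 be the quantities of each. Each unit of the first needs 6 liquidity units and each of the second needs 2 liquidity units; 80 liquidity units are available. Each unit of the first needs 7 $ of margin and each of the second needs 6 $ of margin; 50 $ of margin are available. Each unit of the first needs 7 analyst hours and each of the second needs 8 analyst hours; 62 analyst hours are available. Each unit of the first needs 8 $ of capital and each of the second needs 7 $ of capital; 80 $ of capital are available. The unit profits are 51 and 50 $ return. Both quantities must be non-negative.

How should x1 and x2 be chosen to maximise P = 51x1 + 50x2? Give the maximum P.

x1 = 2, x2 = 6, maximum P = 402

Vertices and P = 51x1 + 50x2:
  (0, 0) → P = 0
  (0, 31/4) → P = 775/2
  (50/7, 0) → P = 2550/7
  (2, 6) → P = 402

At the optimal vertex, 7x1 + 6x2 = 50 and 7x1 + 8x2 = 62.
Solving simultaneously gives x1 = 2, x2 = 6.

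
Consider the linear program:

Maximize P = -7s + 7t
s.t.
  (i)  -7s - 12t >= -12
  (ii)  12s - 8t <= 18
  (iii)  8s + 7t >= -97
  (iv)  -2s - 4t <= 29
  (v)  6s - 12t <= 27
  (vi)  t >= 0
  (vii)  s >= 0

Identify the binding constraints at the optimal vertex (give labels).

Vertices and P = -7s + 7t:
  (39/25, 9/100) → P = -1029/100
  (0, 1) → P = 7
  (3/2, 0) → P = -21/2
  (0, 0) → P = 0

The maximum is at (0, 1). Substituting into each constraint, equality holds for (i) and (vii); the remaining constraints have slack.

(i) and (vii)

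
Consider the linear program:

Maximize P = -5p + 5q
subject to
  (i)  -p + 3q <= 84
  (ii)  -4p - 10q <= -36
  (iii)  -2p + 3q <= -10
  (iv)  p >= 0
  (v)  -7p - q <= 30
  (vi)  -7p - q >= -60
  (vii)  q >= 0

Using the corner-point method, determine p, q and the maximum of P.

Vertices and P = -5p + 5q:
  (13/2, 1) → P = -55/2
  (94/11, 2/11) → P = -460/11
  (190/23, 50/23) → P = -700/23

p = 13/2, q = 1, maximum P = -55/2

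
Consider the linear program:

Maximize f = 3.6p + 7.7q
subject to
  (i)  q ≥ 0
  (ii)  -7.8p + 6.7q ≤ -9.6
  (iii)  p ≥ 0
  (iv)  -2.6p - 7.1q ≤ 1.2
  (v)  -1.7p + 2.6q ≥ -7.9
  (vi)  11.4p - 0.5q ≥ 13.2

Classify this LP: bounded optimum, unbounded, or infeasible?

unbounded

From the feasible point (16/13, 0), moving in the direction (2.6, 1.7) keeps every constraint satisfied while f increases without bound.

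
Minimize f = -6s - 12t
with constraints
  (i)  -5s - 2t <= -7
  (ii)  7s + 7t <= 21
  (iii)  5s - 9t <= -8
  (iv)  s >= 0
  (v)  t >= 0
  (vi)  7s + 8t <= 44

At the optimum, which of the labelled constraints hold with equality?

Feasible corners and f = -6s - 12t:
  (1/3, 8/3) → f = -34
  (47/55, 15/11) → f = -1182/55
  (19/14, 23/14) → f = -195/7

The minimum is at (1/3, 8/3). Substituting into each constraint, equality holds for (i) and (ii); the remaining constraints have slack.

(i) and (ii)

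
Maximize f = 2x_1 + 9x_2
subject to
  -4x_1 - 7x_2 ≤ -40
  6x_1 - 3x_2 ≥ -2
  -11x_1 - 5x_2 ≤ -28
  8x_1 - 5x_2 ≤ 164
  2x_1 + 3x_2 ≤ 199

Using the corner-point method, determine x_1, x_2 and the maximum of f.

The binding constraints are 6x_1 - 3x_2 = -2 and 2x_1 + 3x_2 = 199.
Solving simultaneously gives x_1 = 197/8, x_2 = 599/12.

x_1 = 197/8, x_2 = 599/12, maximum f = 997/2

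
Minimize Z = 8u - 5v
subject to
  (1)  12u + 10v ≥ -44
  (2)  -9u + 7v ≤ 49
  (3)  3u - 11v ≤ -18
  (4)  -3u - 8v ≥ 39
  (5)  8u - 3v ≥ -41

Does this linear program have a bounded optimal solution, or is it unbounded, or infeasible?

The boundaries 12u + 10v = -44 and -9u + 7v = 49 meet at (-133/29, 32/29), but that point violates -3u - 8v ≥ 39. Every candidate vertex is excluded by some other constraint, so the feasible region is empty.

infeasible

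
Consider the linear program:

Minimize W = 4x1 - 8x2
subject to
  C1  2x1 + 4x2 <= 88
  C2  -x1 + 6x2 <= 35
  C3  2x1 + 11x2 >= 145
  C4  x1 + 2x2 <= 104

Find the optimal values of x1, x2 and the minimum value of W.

x1 = 485/23, x2 = 215/23, minimum W = 220/23

Vertices and W = 4x1 - 8x2:
  (97/4, 79/8) → W = 18
  (194/7, 57/7) → W = 320/7
  (485/23, 215/23) → W = 220/23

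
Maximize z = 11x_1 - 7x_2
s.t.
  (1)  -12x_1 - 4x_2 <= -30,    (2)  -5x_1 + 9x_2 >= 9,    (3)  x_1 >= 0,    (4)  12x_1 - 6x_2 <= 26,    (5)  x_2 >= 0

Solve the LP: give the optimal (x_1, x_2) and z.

x_1 = 48/13, x_2 = 119/39, maximum z = 751/39

Vertices and z = 11x_1 - 7x_2:
  (117/64, 129/64) → z = 6
  (0, 15/2) → z = -105/2
  (48/13, 119/39) → z = 751/39
The feasible region is unbounded (it extends along (0, 1), (1, 2)), but z strictly decreases along every unbounded feasible direction, so there is no improving ray and the maximum is attained at a vertex.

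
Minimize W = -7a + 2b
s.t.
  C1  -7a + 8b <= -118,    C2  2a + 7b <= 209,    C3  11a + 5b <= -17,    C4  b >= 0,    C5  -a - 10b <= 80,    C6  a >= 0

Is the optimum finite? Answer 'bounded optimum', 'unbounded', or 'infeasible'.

infeasible

The boundaries -7a + 8b = -118 and 2a + 7b = 209 meet at (2498/65, 1227/65), but that point violates 11a + 5b ≤ -17. Every candidate vertex is excluded by some other constraint, so the feasible region is empty.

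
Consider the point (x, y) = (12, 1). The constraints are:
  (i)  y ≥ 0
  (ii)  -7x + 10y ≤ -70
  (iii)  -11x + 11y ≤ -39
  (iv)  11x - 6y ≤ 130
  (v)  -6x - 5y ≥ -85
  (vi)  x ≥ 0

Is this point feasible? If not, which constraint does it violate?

feasible

(i): 1 ≥ 0 ✓
(ii): -74 ≤ -70 ✓
(iii): -121 ≤ -39 ✓
(iv): 126 ≤ 130 ✓
(v): -77 ≥ -85 ✓
(vi): 12 ≥ 0 ✓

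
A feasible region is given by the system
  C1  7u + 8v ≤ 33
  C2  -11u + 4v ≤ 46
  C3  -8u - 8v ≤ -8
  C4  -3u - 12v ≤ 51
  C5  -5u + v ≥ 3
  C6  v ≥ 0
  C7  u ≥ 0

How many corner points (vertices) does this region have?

3

Of the 21 pairwise boundary intersections, those satisfying every inequality are:
  (9/47, 186/47)
  (0, 33/8)
  (0, 3)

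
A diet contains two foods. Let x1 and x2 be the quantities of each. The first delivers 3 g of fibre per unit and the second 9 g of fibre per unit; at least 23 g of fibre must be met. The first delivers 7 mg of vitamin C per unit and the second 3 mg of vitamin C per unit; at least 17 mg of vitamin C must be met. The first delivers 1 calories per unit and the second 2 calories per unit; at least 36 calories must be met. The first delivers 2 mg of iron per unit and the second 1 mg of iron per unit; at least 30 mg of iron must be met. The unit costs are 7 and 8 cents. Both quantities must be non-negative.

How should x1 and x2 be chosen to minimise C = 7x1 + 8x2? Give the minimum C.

Corner points and C = 7x1 + 8x2:
  (0, 30) → C = 240
  (36, 0) → C = 252
  (8, 14) → C = 168
The feasible region is unbounded (it extends along (0, 1), (1, 0)), but C strictly increases along every unbounded feasible direction, so there is no improving ray and the minimum is attained at a vertex.

At the optimal vertex, x1 + 2x2 = 36 and 2x1 + x2 = 30.
Solving simultaneously gives x1 = 8, x2 = 14.

x1 = 8, x2 = 14, minimum C = 168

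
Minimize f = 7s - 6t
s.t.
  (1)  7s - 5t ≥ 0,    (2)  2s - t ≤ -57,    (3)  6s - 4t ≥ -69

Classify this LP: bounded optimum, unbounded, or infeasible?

Feasible corners and f = 7s - 6t:
  (-95, -133) → f = 133
  (-345/2, -483/2) → f = 483/2
The feasible region has finitely many vertices and no improving ray; the minimum is 133 at (-95, -133).

bounded optimum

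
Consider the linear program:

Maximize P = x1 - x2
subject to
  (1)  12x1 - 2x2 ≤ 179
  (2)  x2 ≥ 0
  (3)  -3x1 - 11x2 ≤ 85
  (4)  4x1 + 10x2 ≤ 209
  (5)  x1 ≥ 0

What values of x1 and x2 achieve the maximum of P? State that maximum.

Vertices and P = x1 - x2:
  (179/12, 0) → P = 179/12
  (69/4, 14) → P = 13/4
  (0, 0) → P = 0
  (0, 209/10) → P = -209/10

The optimum lies where 12x1 - 2x2 = 179 and x2 = 0.
Solving simultaneously gives x1 = 179/12, x2 = 0.

x1 = 179/12, x2 = 0, maximum P = 179/12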